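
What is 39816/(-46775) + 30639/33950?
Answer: 465063/9074350 ≈ 0.051250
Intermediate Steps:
39816/(-46775) + 30639/33950 = 39816*(-1/46775) + 30639*(1/33950) = -39816/46775 + 4377/4850 = 465063/9074350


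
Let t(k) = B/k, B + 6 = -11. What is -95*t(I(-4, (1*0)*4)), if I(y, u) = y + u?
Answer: -1615/4 ≈ -403.75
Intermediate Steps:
B = -17 (B = -6 - 11 = -17)
I(y, u) = u + y
t(k) = -17/k
-95*t(I(-4, (1*0)*4)) = -(-1615)/((1*0)*4 - 4) = -(-1615)/(0*4 - 4) = -(-1615)/(0 - 4) = -(-1615)/(-4) = -(-1615)*(-1)/4 = -95*17/4 = -1615/4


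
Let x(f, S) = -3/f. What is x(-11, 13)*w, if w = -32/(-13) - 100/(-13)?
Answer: 36/13 ≈ 2.7692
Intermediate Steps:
w = 132/13 (w = -32*(-1/13) - 100*(-1/13) = 32/13 + 100/13 = 132/13 ≈ 10.154)
x(-11, 13)*w = -3/(-11)*(132/13) = -3*(-1/11)*(132/13) = (3/11)*(132/13) = 36/13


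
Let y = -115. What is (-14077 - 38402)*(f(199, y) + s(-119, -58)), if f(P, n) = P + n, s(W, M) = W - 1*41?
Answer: 3988404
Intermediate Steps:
s(W, M) = -41 + W (s(W, M) = W - 41 = -41 + W)
(-14077 - 38402)*(f(199, y) + s(-119, -58)) = (-14077 - 38402)*((199 - 115) + (-41 - 119)) = -52479*(84 - 160) = -52479*(-76) = 3988404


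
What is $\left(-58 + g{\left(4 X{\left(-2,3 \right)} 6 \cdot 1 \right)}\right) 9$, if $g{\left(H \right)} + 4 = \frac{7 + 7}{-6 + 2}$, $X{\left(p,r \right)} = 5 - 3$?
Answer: $- \frac{1179}{2} \approx -589.5$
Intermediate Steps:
$X{\left(p,r \right)} = 2$ ($X{\left(p,r \right)} = 5 - 3 = 2$)
$g{\left(H \right)} = - \frac{15}{2}$ ($g{\left(H \right)} = -4 + \frac{7 + 7}{-6 + 2} = -4 + \frac{14}{-4} = -4 + 14 \left(- \frac{1}{4}\right) = -4 - \frac{7}{2} = - \frac{15}{2}$)
$\left(-58 + g{\left(4 X{\left(-2,3 \right)} 6 \cdot 1 \right)}\right) 9 = \left(-58 - \frac{15}{2}\right) 9 = \left(- \frac{131}{2}\right) 9 = - \frac{1179}{2}$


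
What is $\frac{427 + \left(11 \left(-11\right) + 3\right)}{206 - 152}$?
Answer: $\frac{103}{18} \approx 5.7222$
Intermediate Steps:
$\frac{427 + \left(11 \left(-11\right) + 3\right)}{206 - 152} = \frac{427 + \left(-121 + 3\right)}{54} = \left(427 - 118\right) \frac{1}{54} = 309 \cdot \frac{1}{54} = \frac{103}{18}$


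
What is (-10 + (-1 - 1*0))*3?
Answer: -33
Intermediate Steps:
(-10 + (-1 - 1*0))*3 = (-10 + (-1 + 0))*3 = (-10 - 1)*3 = -11*3 = -33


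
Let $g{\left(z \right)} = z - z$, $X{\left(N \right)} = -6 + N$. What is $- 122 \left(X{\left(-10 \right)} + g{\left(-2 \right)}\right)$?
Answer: $1952$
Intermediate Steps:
$g{\left(z \right)} = 0$
$- 122 \left(X{\left(-10 \right)} + g{\left(-2 \right)}\right) = - 122 \left(\left(-6 - 10\right) + 0\right) = - 122 \left(-16 + 0\right) = \left(-122\right) \left(-16\right) = 1952$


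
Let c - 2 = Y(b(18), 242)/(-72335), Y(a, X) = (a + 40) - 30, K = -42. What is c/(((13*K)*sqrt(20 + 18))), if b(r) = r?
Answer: -24107*sqrt(38)/250134430 ≈ -0.00059410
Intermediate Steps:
Y(a, X) = 10 + a (Y(a, X) = (40 + a) - 30 = 10 + a)
c = 144642/72335 (c = 2 + (10 + 18)/(-72335) = 2 + 28*(-1/72335) = 2 - 28/72335 = 144642/72335 ≈ 1.9996)
c/(((13*K)*sqrt(20 + 18))) = 144642/(72335*(((13*(-42))*sqrt(20 + 18)))) = 144642/(72335*((-546*sqrt(38)))) = 144642*(-sqrt(38)/20748)/72335 = -24107*sqrt(38)/250134430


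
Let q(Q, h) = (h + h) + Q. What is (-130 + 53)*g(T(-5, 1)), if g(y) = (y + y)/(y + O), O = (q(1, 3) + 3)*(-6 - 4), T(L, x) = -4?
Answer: -77/13 ≈ -5.9231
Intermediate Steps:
q(Q, h) = Q + 2*h (q(Q, h) = 2*h + Q = Q + 2*h)
O = -100 (O = ((1 + 2*3) + 3)*(-6 - 4) = ((1 + 6) + 3)*(-10) = (7 + 3)*(-10) = 10*(-10) = -100)
g(y) = 2*y/(-100 + y) (g(y) = (y + y)/(y - 100) = (2*y)/(-100 + y) = 2*y/(-100 + y))
(-130 + 53)*g(T(-5, 1)) = (-130 + 53)*(2*(-4)/(-100 - 4)) = -154*(-4)/(-104) = -154*(-4)*(-1)/104 = -77*1/13 = -77/13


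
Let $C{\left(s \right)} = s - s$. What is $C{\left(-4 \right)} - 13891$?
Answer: $-13891$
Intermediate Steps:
$C{\left(s \right)} = 0$
$C{\left(-4 \right)} - 13891 = 0 - 13891 = -13891$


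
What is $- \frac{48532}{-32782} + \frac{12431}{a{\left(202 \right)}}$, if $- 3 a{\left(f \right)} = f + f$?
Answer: $- \frac{601466099}{6621964} \approx -90.829$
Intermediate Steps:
$a{\left(f \right)} = - \frac{2 f}{3}$ ($a{\left(f \right)} = - \frac{f + f}{3} = - \frac{2 f}{3}$)
$- \frac{48532}{-32782} + \frac{12431}{a{\left(202 \right)}} = - \frac{48532}{-32782} + \frac{12431}{\left(- \frac{2}{3}\right) 202} = \left(-48532\right) \left(- \frac{1}{32782}\right) + \frac{12431}{- \frac{404}{3}} = \frac{24266}{16391} + 12431 \left(- \frac{3}{404}\right) = \frac{24266}{16391} - \frac{37293}{404} = - \frac{601466099}{6621964}$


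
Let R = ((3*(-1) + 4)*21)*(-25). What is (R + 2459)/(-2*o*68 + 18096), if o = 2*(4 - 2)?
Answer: 967/8776 ≈ 0.11019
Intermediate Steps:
o = 4 (o = 2*2 = 4)
R = -525 (R = ((-3 + 4)*21)*(-25) = (1*21)*(-25) = 21*(-25) = -525)
(R + 2459)/(-2*o*68 + 18096) = (-525 + 2459)/(-2*4*68 + 18096) = 1934/(-8*68 + 18096) = 1934/(-544 + 18096) = 1934/17552 = 1934*(1/17552) = 967/8776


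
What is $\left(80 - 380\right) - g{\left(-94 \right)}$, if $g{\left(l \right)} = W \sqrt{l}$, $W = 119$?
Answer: $-300 - 119 i \sqrt{94} \approx -300.0 - 1153.7 i$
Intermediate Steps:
$g{\left(l \right)} = 119 \sqrt{l}$
$\left(80 - 380\right) - g{\left(-94 \right)} = \left(80 - 380\right) - 119 \sqrt{-94} = \left(80 - 380\right) - 119 i \sqrt{94} = -300 - 119 i \sqrt{94}$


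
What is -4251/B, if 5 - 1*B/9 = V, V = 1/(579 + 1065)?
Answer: -776516/8219 ≈ -94.478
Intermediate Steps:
V = 1/1644 ≈ 0.00060827
B = 24657/548 (B = 45 - 9*1/1644 = 45 - 3/548 = 24657/548 ≈ 44.995)
-4251/B = -4251/24657/548 = -4251*548/24657 = -776516/8219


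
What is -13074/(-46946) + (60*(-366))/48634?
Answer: -98773311/570792941 ≈ -0.17305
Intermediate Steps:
-13074/(-46946) + (60*(-366))/48634 = -13074*(-1/46946) - 21960*1/48634 = 6537/23473 - 10980/24317 = -98773311/570792941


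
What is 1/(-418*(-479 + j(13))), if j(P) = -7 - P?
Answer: 1/208582 ≈ 4.7943e-6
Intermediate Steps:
1/(-418*(-479 + j(13))) = 1/(-418*(-479 + (-7 - 1*13))) = 1/(-418*(-479 + (-7 - 13))) = 1/(-418*(-479 - 20)) = 1/(-418*(-499)) = 1/208582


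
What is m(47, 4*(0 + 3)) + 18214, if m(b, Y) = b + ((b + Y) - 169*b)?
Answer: 10377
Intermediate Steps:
m(b, Y) = Y - 167*b (m(b, Y) = b + ((Y + b) - 169*b) = b + (Y - 168*b) = Y - 167*b)
m(47, 4*(0 + 3)) + 18214 = (4*(0 + 3) - 167*47) + 18214 = (4*3 - 7849) + 18214 = (12 - 7849) + 18214 = -7837 + 18214 = 10377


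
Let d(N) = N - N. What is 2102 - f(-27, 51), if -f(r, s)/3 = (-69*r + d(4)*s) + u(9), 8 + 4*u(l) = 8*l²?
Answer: 8171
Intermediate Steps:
d(N) = 0
u(l) = -2 + 2*l² (u(l) = -2 + (8*l²)/4 = -2 + 2*l²)
f(r, s) = -480 + 207*r (f(r, s) = -3*((-69*r + 0*s) + (-2 + 2*9²)) = -3*((-69*r + 0) + (-2 + 2*81)) = -3*(-69*r + (-2 + 162)) = -3*(-69*r + 160) = -3*(160 - 69*r) = -480 + 207*r)
2102 - f(-27, 51) = 2102 - (-480 + 207*(-27)) = 2102 - (-480 - 5589) = 2102 - 1*(-6069) = 2102 + 6069 = 8171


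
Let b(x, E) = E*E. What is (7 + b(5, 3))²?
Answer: 256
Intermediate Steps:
b(x, E) = E²
(7 + b(5, 3))² = (7 + 3²)² = (7 + 9)² = 16² = 256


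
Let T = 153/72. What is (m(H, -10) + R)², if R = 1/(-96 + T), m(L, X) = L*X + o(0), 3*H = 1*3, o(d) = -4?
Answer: 110712484/564001 ≈ 196.30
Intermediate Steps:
H = 1 (H = (1*3)/3 = (⅓)*3 = 1)
m(L, X) = -4 + L*X (m(L, X) = L*X - 4 = -4 + L*X)
T = 17/8 (T = 153*(1/72) = 17/8 ≈ 2.1250)
R = -8/751 (R = 1/(-96 + 17/8) = 1/(-751/8) = -8/751 ≈ -0.010652)
(m(H, -10) + R)² = ((-4 + 1*(-10)) - 8/751)² = ((-4 - 10) - 8/751)² = (-14 - 8/751)² = (-10522/751)² = 110712484/564001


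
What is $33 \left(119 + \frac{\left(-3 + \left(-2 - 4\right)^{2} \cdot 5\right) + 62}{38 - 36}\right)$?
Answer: $\frac{15741}{2} \approx 7870.5$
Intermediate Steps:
$33 \left(119 + \frac{\left(-3 + \left(-2 - 4\right)^{2} \cdot 5\right) + 62}{38 - 36}\right) = 33 \left(119 + \frac{\left(-3 + \left(-6\right)^{2} \cdot 5\right) + 62}{2}\right) = 33 \left(119 + \left(\left(-3 + 36 \cdot 5\right) + 62\right) \frac{1}{2}\right) = 33 \left(119 + \left(\left(-3 + 180\right) + 62\right) \frac{1}{2}\right) = 33 \left(119 + \left(177 + 62\right) \frac{1}{2}\right) = 33 \left(119 + 239 \cdot \frac{1}{2}\right) = 33 \left(119 + \frac{239}{2}\right) = 33 \cdot \frac{477}{2} = \frac{15741}{2}$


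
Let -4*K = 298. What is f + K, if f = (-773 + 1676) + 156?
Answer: 1969/2 ≈ 984.50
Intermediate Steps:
K = -149/2 (K = -¼*298 = -149/2 ≈ -74.500)
f = 1059 (f = 903 + 156 = 1059)
f + K = 1059 - 149/2 = 1969/2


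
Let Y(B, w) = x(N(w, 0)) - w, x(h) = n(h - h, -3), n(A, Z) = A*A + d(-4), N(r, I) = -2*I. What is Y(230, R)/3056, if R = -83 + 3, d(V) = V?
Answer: 19/764 ≈ 0.024869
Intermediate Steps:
n(A, Z) = -4 + A**2 (n(A, Z) = A*A - 4 = A**2 - 4 = -4 + A**2)
x(h) = -4 (x(h) = -4 + (h - h)**2 = -4 + 0**2 = -4 + 0 = -4)
R = -80
Y(B, w) = -4 - w
Y(230, R)/3056 = (-4 - 1*(-80))/3056 = (-4 + 80)*(1/3056) = 76*(1/3056) = 19/764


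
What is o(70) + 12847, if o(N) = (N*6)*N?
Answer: 42247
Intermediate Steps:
o(N) = 6*N² (o(N) = (6*N)*N = 6*N²)
o(70) + 12847 = 6*70² + 12847 = 6*4900 + 12847 = 29400 + 12847 = 42247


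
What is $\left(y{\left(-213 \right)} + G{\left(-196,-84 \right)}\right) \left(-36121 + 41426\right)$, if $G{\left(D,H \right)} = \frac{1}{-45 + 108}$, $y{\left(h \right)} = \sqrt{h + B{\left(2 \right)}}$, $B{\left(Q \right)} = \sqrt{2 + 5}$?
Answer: $\frac{5305}{63} + 5305 \sqrt{-213 + \sqrt{7}} \approx 84.206 + 76942.0 i$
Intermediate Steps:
$B{\left(Q \right)} = \sqrt{7}$
$y{\left(h \right)} = \sqrt{h + \sqrt{7}}$
$G{\left(D,H \right)} = \frac{1}{63}$
$\left(y{\left(-213 \right)} + G{\left(-196,-84 \right)}\right) \left(-36121 + 41426\right) = \left(\sqrt{-213 + \sqrt{7}} + \frac{1}{63}\right) \left(-36121 + 41426\right) = \left(\frac{1}{63} + \sqrt{-213 + \sqrt{7}}\right) 5305 = \frac{5305}{63} + 5305 \sqrt{-213 + \sqrt{7}}$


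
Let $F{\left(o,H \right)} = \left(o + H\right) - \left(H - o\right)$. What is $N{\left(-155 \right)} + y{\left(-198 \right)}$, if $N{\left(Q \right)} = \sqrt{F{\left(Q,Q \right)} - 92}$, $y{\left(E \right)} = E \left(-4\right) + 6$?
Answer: $798 + i \sqrt{402} \approx 798.0 + 20.05 i$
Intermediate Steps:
$F{\left(o,H \right)} = 2 o$ ($F{\left(o,H \right)} = \left(H + o\right) - \left(H - o\right) = 2 o$)
$y{\left(E \right)} = 6 - 4 E$ ($y{\left(E \right)} = - 4 E + 6 = 6 - 4 E$)
$N{\left(Q \right)} = \sqrt{-92 + 2 Q}$ ($N{\left(Q \right)} = \sqrt{2 Q - 92} = \sqrt{-92 + 2 Q}$)
$N{\left(-155 \right)} + y{\left(-198 \right)} = \sqrt{-92 + 2 \left(-155\right)} + \left(6 - -792\right) = \sqrt{-92 - 310} + \left(6 + 792\right) = \sqrt{-402} + 798 = i \sqrt{402} + 798 = 798 + i \sqrt{402}$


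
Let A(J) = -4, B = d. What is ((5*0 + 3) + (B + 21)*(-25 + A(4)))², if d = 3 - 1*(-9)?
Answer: 910116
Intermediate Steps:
d = 12 (d = 3 + 9 = 12)
B = 12
((5*0 + 3) + (B + 21)*(-25 + A(4)))² = ((5*0 + 3) + (12 + 21)*(-25 - 4))² = ((0 + 3) + 33*(-29))² = (3 - 957)² = (-954)² = 910116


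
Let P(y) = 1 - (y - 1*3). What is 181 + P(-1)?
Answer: 186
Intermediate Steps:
P(y) = 4 - y (P(y) = 1 - (y - 3) = 1 - (-3 + y) = 1 + (3 - y) = 4 - y)
181 + P(-1) = 181 + (4 - 1*(-1)) = 181 + (4 + 1) = 181 + 5 = 186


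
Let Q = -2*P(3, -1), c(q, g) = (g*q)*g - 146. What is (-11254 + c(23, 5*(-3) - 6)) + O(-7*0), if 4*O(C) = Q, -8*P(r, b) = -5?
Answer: -20117/16 ≈ -1257.3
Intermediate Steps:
P(r, b) = 5/8 (P(r, b) = -⅛*(-5) = 5/8)
c(q, g) = -146 + q*g² (c(q, g) = q*g² - 146 = -146 + q*g²)
Q = -5/4 (Q = -2*5/8 = -5/4 ≈ -1.2500)
O(C) = -5/16 (O(C) = (¼)*(-5/4) = -5/16)
(-11254 + c(23, 5*(-3) - 6)) + O(-7*0) = (-11254 + (-146 + 23*(5*(-3) - 6)²)) - 5/16 = (-11254 + (-146 + 23*(-15 - 6)²)) - 5/16 = (-11254 + (-146 + 23*(-21)²)) - 5/16 = (-11254 + (-146 + 23*441)) - 5/16 = (-11254 + (-146 + 10143)) - 5/16 = (-11254 + 9997) - 5/16 = -1257 - 5/16 = -20117/16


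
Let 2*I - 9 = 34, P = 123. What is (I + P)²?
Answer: 83521/4 ≈ 20880.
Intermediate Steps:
I = 43/2 (I = 9/2 + (½)*34 = 9/2 + 17 = 43/2 ≈ 21.500)
(I + P)² = (43/2 + 123)² = (289/2)² = 83521/4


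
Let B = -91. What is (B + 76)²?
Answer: 225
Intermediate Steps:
(B + 76)² = (-91 + 76)² = (-15)² = 225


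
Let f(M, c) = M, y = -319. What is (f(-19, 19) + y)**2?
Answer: 114244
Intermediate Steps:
(f(-19, 19) + y)**2 = (-19 - 319)**2 = (-338)**2 = 114244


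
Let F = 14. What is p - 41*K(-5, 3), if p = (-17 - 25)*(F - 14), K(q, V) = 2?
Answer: -82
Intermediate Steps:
p = 0 (p = (-17 - 25)*(14 - 14) = -42*0 = 0)
p - 41*K(-5, 3) = 0 - 41*2 = 0 - 82 = -82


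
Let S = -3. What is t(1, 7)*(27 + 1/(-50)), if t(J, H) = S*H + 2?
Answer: -25631/50 ≈ -512.62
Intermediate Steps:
t(J, H) = 2 - 3*H (t(J, H) = -3*H + 2 = 2 - 3*H)
t(1, 7)*(27 + 1/(-50)) = (2 - 3*7)*(27 + 1/(-50)) = (2 - 21)*(27 - 1/50) = -19*1349/50 = -25631/50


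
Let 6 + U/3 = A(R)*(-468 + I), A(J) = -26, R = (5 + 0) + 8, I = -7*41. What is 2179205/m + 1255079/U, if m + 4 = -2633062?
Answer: 1588205842727/77506930776 ≈ 20.491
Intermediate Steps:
m = -2633066 (m = -4 - 2633062 = -2633066)
I = -287
R = 13 (R = 5 + 8 = 13)
U = 58872 (U = -18 + 3*(-26*(-468 - 287)) = -18 + 3*(-26*(-755)) = -18 + 3*19630 = -18 + 58890 = 58872)
2179205/m + 1255079/U = 2179205/(-2633066) + 1255079/58872 = 2179205*(-1/2633066) + 1255079*(1/58872) = -2179205/2633066 + 1255079/58872 = 1588205842727/77506930776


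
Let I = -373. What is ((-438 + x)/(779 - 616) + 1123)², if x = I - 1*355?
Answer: 33081425689/26569 ≈ 1.2451e+6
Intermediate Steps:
x = -728 (x = -373 - 1*355 = -373 - 355 = -728)
((-438 + x)/(779 - 616) + 1123)² = ((-438 - 728)/(779 - 616) + 1123)² = (-1166/163 + 1123)² = (181883/163)² = 33081425689/26569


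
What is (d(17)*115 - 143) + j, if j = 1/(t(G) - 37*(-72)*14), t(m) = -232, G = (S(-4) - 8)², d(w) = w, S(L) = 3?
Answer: 67159969/37064 ≈ 1812.0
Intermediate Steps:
G = 25 (G = (3 - 8)² = (-5)² = 25)
j = 1/37064 (j = 1/(-232 - 37*(-72)*14) = 1/(-232 + 2664*14) = 1/(-232 + 37296) = 1/37064 ≈ 2.6980e-5)
(d(17)*115 - 143) + j = (17*115 - 143) + 1/37064 = (1955 - 143) + 1/37064 = 1812 + 1/37064 = 67159969/37064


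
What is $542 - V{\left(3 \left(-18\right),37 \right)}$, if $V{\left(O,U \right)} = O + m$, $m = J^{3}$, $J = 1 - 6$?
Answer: $721$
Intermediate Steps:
$J = -5$ ($J = 1 - 6 = -5$)
$m = -125$ ($m = \left(-5\right)^{3} = -125$)
$V{\left(O,U \right)} = -125 + O$ ($V{\left(O,U \right)} = O - 125 = -125 + O$)
$542 - V{\left(3 \left(-18\right),37 \right)} = 542 - \left(-125 + 3 \left(-18\right)\right) = 542 - \left(-125 - 54\right) = 542 - -179 = 542 + 179 = 721$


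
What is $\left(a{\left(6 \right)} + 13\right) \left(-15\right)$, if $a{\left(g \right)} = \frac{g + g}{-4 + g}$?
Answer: $-285$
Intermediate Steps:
$a{\left(g \right)} = \frac{2 g}{-4 + g}$
$\left(a{\left(6 \right)} + 13\right) \left(-15\right) = \left(2 \cdot 6 \frac{1}{-4 + 6} + 13\right) \left(-15\right) = \left(2 \cdot 6 \cdot \frac{1}{2} + 13\right) \left(-15\right) = \left(6 + 13\right) \left(-15\right) = 19 \left(-15\right) = -285$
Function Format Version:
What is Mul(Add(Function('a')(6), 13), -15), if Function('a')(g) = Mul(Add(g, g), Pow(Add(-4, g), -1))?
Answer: -285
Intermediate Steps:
Function('a')(g) = Mul(2, g, Pow(Add(-4, g), -1)) (Function('a')(g) = Mul(Mul(2, g), Pow(Add(-4, g), -1)) = Mul(2, g, Pow(Add(-4, g), -1)))
Mul(Add(Function('a')(6), 13), -15) = Mul(Add(Mul(2, 6, Pow(Add(-4, 6), -1)), 13), -15) = Mul(Add(Mul(2, 6, Pow(2, -1)), 13), -15) = Mul(Add(Mul(2, 6, Rational(1, 2)), 13), -15) = Mul(Add(6, 13), -15) = Mul(19, -15) = -285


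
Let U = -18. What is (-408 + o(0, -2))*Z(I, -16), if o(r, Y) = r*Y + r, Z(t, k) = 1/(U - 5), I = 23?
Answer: 408/23 ≈ 17.739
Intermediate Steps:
Z(t, k) = -1/23 (Z(t, k) = 1/(-18 - 5) = 1/(-23) = -1/23)
o(r, Y) = r + Y*r (o(r, Y) = Y*r + r = r + Y*r)
(-408 + o(0, -2))*Z(I, -16) = (-408 + 0*(1 - 2))*(-1/23) = (-408 + 0*(-1))*(-1/23) = (-408 + 0)*(-1/23) = -408*(-1/23) = 408/23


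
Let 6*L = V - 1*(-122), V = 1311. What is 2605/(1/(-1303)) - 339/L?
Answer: -4864055429/1433 ≈ -3.3943e+6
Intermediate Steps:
L = 1433/6 (L = (1311 - 1*(-122))/6 = (1311 + 122)/6 = (⅙)*1433 = 1433/6 ≈ 238.83)
2605/(1/(-1303)) - 339/L = 2605/(1/(-1303)) - 339/1433/6 = 2605/(-1/1303) - 339*6/1433 = 2605*(-1303) - 2034/1433 = -3394315 - 2034/1433 = -4864055429/1433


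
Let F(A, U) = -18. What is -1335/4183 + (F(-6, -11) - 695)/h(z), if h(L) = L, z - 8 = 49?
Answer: -34366/2679 ≈ -12.828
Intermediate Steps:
z = 57 (z = 8 + 49 = 57)
-1335/4183 + (F(-6, -11) - 695)/h(z) = -1335/4183 + (-18 - 695)/57 = -1335*1/4183 - 713*1/57 = -15/47 - 713/57 = -34366/2679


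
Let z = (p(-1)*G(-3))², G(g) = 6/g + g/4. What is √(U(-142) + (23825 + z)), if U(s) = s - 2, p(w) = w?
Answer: 3*√42113/4 ≈ 153.91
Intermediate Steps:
G(g) = 6/g + g/4 (G(g) = 6/g + g*(¼) = 6/g + g/4)
U(s) = -2 + s
z = 121/16 (z = (-(6/(-3) + (¼)*(-3)))² = (-(6*(-⅓) - ¾))² = (-(-2 - ¾))² = (-1*(-11/4))² = (11/4)² = 121/16 ≈ 7.5625)
√(U(-142) + (23825 + z)) = √((-2 - 142) + (23825 + 121/16)) = √(-144 + 381321/16) = √(379017/16) = 3*√42113/4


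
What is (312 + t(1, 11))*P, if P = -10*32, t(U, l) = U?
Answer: -100160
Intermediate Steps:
P = -320
(312 + t(1, 11))*P = (312 + 1)*(-320) = 313*(-320) = -100160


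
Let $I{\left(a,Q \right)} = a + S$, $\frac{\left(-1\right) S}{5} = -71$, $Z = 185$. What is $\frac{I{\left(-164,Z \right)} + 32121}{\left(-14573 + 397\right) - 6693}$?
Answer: $- \frac{32312}{20869} \approx -1.5483$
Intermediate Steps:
$S = 355$ ($S = \left(-5\right) \left(-71\right) = 355$)
$I{\left(a,Q \right)} = 355 + a$ ($I{\left(a,Q \right)} = a + 355 = 355 + a$)
$\frac{I{\left(-164,Z \right)} + 32121}{\left(-14573 + 397\right) - 6693} = \frac{\left(355 - 164\right) + 32121}{\left(-14573 + 397\right) - 6693} = \frac{191 + 32121}{-14176 - 6693} = \frac{32312}{-20869} = 32312 \left(- \frac{1}{20869}\right) = - \frac{32312}{20869}$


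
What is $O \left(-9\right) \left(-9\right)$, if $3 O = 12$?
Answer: $324$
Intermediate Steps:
$O = 4$ ($O = \frac{1}{3} \cdot 12 = 4$)
$O \left(-9\right) \left(-9\right) = 4 \left(-9\right) \left(-9\right) = \left(-36\right) \left(-9\right) = 324$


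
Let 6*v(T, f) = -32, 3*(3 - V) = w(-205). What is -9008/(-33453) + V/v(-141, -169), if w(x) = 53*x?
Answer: -181811897/267624 ≈ -679.36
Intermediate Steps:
V = 10874/3 (V = 3 - 53*(-205)/3 = 3 - 1/3*(-10865) = 3 + 10865/3 = 10874/3 ≈ 3624.7)
v(T, f) = -16/3 (v(T, f) = (1/6)*(-32) = -16/3)
-9008/(-33453) + V/v(-141, -169) = -9008/(-33453) + 10874/(3*(-16/3)) = -9008*(-1/33453) + (10874/3)*(-3/16) = 9008/33453 - 5437/8 = -181811897/267624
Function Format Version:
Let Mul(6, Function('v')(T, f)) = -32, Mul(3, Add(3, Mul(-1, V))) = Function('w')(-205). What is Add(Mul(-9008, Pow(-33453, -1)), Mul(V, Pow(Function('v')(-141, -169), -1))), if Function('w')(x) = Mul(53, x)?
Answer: Rational(-181811897, 267624) ≈ -679.36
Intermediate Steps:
V = Rational(10874, 3) (V = Add(3, Mul(Rational(-1, 3), Mul(53, -205))) = Add(3, Mul(Rational(-1, 3), -10865)) = Add(3, Rational(10865, 3)) = Rational(10874, 3) ≈ 3624.7)
Function('v')(T, f) = Rational(-16, 3) (Function('v')(T, f) = Mul(Rational(1, 6), -32) = Rational(-16, 3))
Add(Mul(-9008, Pow(-33453, -1)), Mul(V, Pow(Function('v')(-141, -169), -1))) = Add(Mul(-9008, Pow(-33453, -1)), Mul(Rational(10874, 3), Pow(Rational(-16, 3), -1))) = Add(Mul(-9008, Rational(-1, 33453)), Mul(Rational(10874, 3), Rational(-3, 16))) = Add(Rational(9008, 33453), Rational(-5437, 8)) = Rational(-181811897, 267624)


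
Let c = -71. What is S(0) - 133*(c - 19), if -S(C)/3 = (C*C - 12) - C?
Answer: 12006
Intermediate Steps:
S(C) = 36 - 3*C² + 3*C (S(C) = -3*((C*C - 12) - C) = -3*((C² - 12) - C) = -3*((-12 + C²) - C) = -3*(-12 + C² - C) = 36 - 3*C² + 3*C)
S(0) - 133*(c - 19) = (36 - 3*0² + 3*0) - 133*(-71 - 19) = (36 - 3*0 + 0) - 133*(-90) = (36 + 0 + 0) + 11970 = 36 + 11970 = 12006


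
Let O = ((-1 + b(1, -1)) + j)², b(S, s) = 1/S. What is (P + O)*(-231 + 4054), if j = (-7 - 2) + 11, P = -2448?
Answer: -9343412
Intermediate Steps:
j = 2 (j = -9 + 11 = 2)
O = 4 (O = ((-1 + 1/1) + 2)² = ((-1 + 1) + 2)² = (0 + 2)² = 2² = 4)
(P + O)*(-231 + 4054) = (-2448 + 4)*(-231 + 4054) = -2444*3823 = -9343412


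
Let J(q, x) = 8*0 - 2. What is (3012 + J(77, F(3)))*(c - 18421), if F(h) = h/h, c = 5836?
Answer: -37880850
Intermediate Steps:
F(h) = 1
J(q, x) = -2 (J(q, x) = 0 - 2 = -2)
(3012 + J(77, F(3)))*(c - 18421) = (3012 - 2)*(5836 - 18421) = 3010*(-12585) = -37880850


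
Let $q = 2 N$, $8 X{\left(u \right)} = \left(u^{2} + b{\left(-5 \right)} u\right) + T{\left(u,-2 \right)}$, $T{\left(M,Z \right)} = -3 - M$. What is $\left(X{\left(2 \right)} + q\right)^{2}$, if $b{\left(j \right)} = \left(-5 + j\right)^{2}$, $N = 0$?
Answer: $\frac{39601}{64} \approx 618.77$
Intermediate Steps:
$X{\left(u \right)} = - \frac{3}{8} + \frac{u^{2}}{8} + \frac{99 u}{8}$ ($X{\left(u \right)} = \frac{\left(u^{2} + \left(-5 - 5\right)^{2} u\right) - \left(3 + u\right)}{8} = \frac{\left(u^{2} + \left(-10\right)^{2} u\right) - \left(3 + u\right)}{8} = \frac{\left(u^{2} + 100 u\right) - \left(3 + u\right)}{8} = \frac{-3 + u^{2} + 99 u}{8} = - \frac{3}{8} + \frac{u^{2}}{8} + \frac{99 u}{8}$)
$q = 0$ ($q = 2 \cdot 0 = 0$)
$\left(X{\left(2 \right)} + q\right)^{2} = \left(\left(- \frac{3}{8} + \frac{2^{2}}{8} + \frac{99}{8} \cdot 2\right) + 0\right)^{2} = \left(\left(- \frac{3}{8} + \frac{1}{8} \cdot 4 + \frac{99}{4}\right) + 0\right)^{2} = \left(\left(- \frac{3}{8} + \frac{1}{2} + \frac{99}{4}\right) + 0\right)^{2} = \left(\frac{199}{8} + 0\right)^{2} = \left(\frac{199}{8}\right)^{2} = \frac{39601}{64}$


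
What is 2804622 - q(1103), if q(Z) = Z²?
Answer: 1588013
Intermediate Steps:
2804622 - q(1103) = 2804622 - 1*1103² = 2804622 - 1*1216609 = 2804622 - 1216609 = 1588013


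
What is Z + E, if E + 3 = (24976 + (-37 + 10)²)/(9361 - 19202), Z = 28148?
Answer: 276949240/9841 ≈ 28142.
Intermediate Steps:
E = -55228/9841 (E = -3 + (24976 + (-37 + 10)²)/(9361 - 19202) = -3 + (24976 + (-27)²)/(-9841) = -3 + (24976 + 729)*(-1/9841) = -3 + 25705*(-1/9841) = -3 - 25705/9841 = -55228/9841 ≈ -5.6120)
Z + E = 28148 - 55228/9841 = 276949240/9841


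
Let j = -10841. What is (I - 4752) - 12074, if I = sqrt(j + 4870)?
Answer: -16826 + I*sqrt(5971) ≈ -16826.0 + 77.272*I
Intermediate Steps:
I = I*sqrt(5971) (I = sqrt(-10841 + 4870) = sqrt(-5971) = I*sqrt(5971) ≈ 77.272*I)
(I - 4752) - 12074 = (I*sqrt(5971) - 4752) - 12074 = (-4752 + I*sqrt(5971)) - 12074 = -16826 + I*sqrt(5971)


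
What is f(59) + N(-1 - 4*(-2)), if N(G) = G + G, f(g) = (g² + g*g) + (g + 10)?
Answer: 7045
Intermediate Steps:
f(g) = 10 + g + 2*g² (f(g) = (g² + g²) + (10 + g) = 2*g² + (10 + g) = 10 + g + 2*g²)
N(G) = 2*G
f(59) + N(-1 - 4*(-2)) = (10 + 59 + 2*59²) + 2*(-1 - 4*(-2)) = (10 + 59 + 2*3481) + 2*(-1 + 8) = (10 + 59 + 6962) + 2*7 = 7031 + 14 = 7045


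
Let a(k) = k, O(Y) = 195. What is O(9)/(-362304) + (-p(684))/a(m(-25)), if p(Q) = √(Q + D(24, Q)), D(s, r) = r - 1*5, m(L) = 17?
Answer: -65/120768 - √1363/17 ≈ -2.1722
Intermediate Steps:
D(s, r) = -5 + r (D(s, r) = r - 5 = -5 + r)
p(Q) = √(-5 + 2*Q) (p(Q) = √(Q + (-5 + Q)) = √(-5 + 2*Q))
O(9)/(-362304) + (-p(684))/a(m(-25)) = 195/(-362304) - √(-5 + 2*684)/17 = 195*(-1/362304) - √(-5 + 1368)*(1/17) = -65/120768 - √1363*(1/17) = -65/120768 - √1363/17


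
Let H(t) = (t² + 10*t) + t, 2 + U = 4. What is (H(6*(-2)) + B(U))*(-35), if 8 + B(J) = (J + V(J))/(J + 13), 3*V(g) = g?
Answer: -1316/9 ≈ -146.22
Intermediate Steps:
U = 2 (U = -2 + 4 = 2)
V(g) = g/3
B(J) = -8 + 4*J/(3*(13 + J)) (B(J) = -8 + (J + J/3)/(J + 13) = -8 + (4*J/3)/(13 + J) = -8 + 4*J/(3*(13 + J)))
H(t) = t² + 11*t
(H(6*(-2)) + B(U))*(-35) = ((6*(-2))*(11 + 6*(-2)) + 4*(-78 - 5*2)/(3*(13 + 2)))*(-35) = (-12*(11 - 12) + (4/3)*(-78 - 10)/15)*(-35) = (-12*(-1) + (4/3)*(1/15)*(-88))*(-35) = (12 - 352/45)*(-35) = (188/45)*(-35) = -1316/9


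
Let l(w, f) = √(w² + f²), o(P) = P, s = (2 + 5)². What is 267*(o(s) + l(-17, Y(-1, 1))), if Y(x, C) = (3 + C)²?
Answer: 13083 + 267*√545 ≈ 19316.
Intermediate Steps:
s = 49 (s = 7² = 49)
l(w, f) = √(f² + w²)
267*(o(s) + l(-17, Y(-1, 1))) = 267*(49 + √(((3 + 1)²)² + (-17)²)) = 267*(49 + √((4²)² + 289)) = 267*(49 + √(16² + 289)) = 267*(49 + √(256 + 289)) = 267*(49 + √545) = 13083 + 267*√545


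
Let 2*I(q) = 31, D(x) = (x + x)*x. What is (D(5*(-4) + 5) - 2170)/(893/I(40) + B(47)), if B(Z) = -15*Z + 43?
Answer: 6665/2342 ≈ 2.8459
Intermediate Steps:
D(x) = 2*x² (D(x) = (2*x)*x = 2*x²)
B(Z) = 43 - 15*Z
I(q) = 31/2 (I(q) = (½)*31 = 31/2)
(D(5*(-4) + 5) - 2170)/(893/I(40) + B(47)) = (2*(5*(-4) + 5)² - 2170)/(893/(31/2) + (43 - 15*47)) = (2*(-20 + 5)² - 2170)/(893*(2/31) + (43 - 705)) = (2*(-15)² - 2170)/(1786/31 - 662) = (2*225 - 2170)/(-18736/31) = (450 - 2170)*(-31/18736) = -1720*(-31/18736) = 6665/2342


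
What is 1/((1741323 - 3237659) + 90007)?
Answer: -1/1406329 ≈ -7.1107e-7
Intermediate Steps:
1/((1741323 - 3237659) + 90007) = 1/(-1496336 + 90007) = 1/(-1406329) = -1/1406329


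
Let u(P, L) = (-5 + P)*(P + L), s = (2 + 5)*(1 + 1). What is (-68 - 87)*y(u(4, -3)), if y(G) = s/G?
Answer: 2170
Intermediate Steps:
s = 14 (s = 7*2 = 14)
u(P, L) = (-5 + P)*(L + P)
y(G) = 14/G
(-68 - 87)*y(u(4, -3)) = (-68 - 87)*(14/(4² - 5*(-3) - 5*4 - 3*4)) = -2170/(16 + 15 - 20 - 12) = -2170/(-1) = -2170*(-1) = -155*(-14) = 2170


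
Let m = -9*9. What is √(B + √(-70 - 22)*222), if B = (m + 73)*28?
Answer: 2*√(-56 + 111*I*√23) ≈ 30.96 + 34.388*I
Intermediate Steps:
m = -81
B = -224 (B = (-81 + 73)*28 = -8*28 = -224)
√(B + √(-70 - 22)*222) = √(-224 + √(-70 - 22)*222) = √(-224 + √(-92)*222) = √(-224 + (2*I*√23)*222) = √(-224 + 444*I*√23)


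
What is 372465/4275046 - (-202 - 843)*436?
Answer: 1947796830985/4275046 ≈ 4.5562e+5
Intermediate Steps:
372465/4275046 - (-202 - 843)*436 = 372465*(1/4275046) - (-1045)*436 = 372465/4275046 - 1*(-455620) = 372465/4275046 + 455620 = 1947796830985/4275046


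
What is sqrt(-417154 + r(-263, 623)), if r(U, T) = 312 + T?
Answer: I*sqrt(416219) ≈ 645.15*I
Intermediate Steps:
sqrt(-417154 + r(-263, 623)) = sqrt(-417154 + (312 + 623)) = sqrt(-417154 + 935) = sqrt(-416219) = I*sqrt(416219)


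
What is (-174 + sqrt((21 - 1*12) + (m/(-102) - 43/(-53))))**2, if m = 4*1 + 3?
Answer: (940644 - sqrt(284728614))**2/29224836 ≈ 29200.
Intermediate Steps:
m = 7 (m = 4 + 3 = 7)
(-174 + sqrt((21 - 1*12) + (m/(-102) - 43/(-53))))**2 = (-174 + sqrt((21 - 1*12) + (7/(-102) - 43/(-53))))**2 = (-174 + sqrt((21 - 12) + (7*(-1/102) - 43*(-1/53))))**2 = (-174 + sqrt(9 + (-7/102 + 43/53)))**2 = (-174 + sqrt(9 + 4015/5406))**2 = (-174 + sqrt(52669/5406))**2 = (-174 + sqrt(284728614)/5406)**2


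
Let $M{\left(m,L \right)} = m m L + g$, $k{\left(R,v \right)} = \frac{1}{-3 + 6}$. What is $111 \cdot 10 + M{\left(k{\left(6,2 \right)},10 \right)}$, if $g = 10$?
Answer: $\frac{10090}{9} \approx 1121.1$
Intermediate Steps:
$k{\left(R,v \right)} = \frac{1}{3}$
$M{\left(m,L \right)} = 10 + L m^{2}$ ($M{\left(m,L \right)} = m m L + 10 = m^{2} L + 10 = L m^{2} + 10 = 10 + L m^{2}$)
$111 \cdot 10 + M{\left(k{\left(6,2 \right)},10 \right)} = 111 \cdot 10 + \left(10 + \frac{10}{9}\right) = 1110 + \left(10 + 10 \cdot \frac{1}{9}\right) = 1110 + \left(10 + \frac{10}{9}\right) = 1110 + \frac{100}{9} = \frac{10090}{9}$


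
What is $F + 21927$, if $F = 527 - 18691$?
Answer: $3763$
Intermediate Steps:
$F = -18164$
$F + 21927 = -18164 + 21927 = 3763$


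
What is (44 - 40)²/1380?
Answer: 4/345 ≈ 0.011594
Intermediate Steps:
(44 - 40)²/1380 = 4²*(1/1380) = 16*(1/1380) = 4/345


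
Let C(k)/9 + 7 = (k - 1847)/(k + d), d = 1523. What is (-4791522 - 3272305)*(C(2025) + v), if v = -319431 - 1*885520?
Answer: 17237994877171945/1774 ≈ 9.7170e+12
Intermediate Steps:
v = -1204951 (v = -319431 - 885520 = -1204951)
C(k) = -63 + 9*(-1847 + k)/(1523 + k) (C(k) = -63 + 9*((k - 1847)/(k + 1523)) = -63 + 9*((-1847 + k)/(1523 + k)) = -63 + 9*(-1847 + k)/(1523 + k))
(-4791522 - 3272305)*(C(2025) + v) = (-4791522 - 3272305)*(18*(-6254 - 3*2025)/(1523 + 2025) - 1204951) = -8063827*(18*(-6254 - 6075)/3548 - 1204951) = -8063827*(18*(1/3548)*(-12329) - 1204951) = -8063827*(-110961/1774 - 1204951) = -8063827*(-2137694035/1774) = 17237994877171945/1774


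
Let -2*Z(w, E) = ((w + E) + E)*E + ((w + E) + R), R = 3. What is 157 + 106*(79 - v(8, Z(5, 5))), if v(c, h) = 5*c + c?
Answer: 3443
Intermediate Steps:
Z(w, E) = -3/2 - E/2 - w/2 - E*(w + 2*E)/2 (Z(w, E) = -(((w + E) + E)*E + ((w + E) + 3))/2 = -(((E + w) + E)*E + ((E + w) + 3))/2 = -((w + 2*E)*E + (3 + E + w))/2 = -(E*(w + 2*E) + (3 + E + w))/2 = -(3 + E + w + E*(w + 2*E))/2 = -3/2 - E/2 - w/2 - E*(w + 2*E)/2)
v(c, h) = 6*c
157 + 106*(79 - v(8, Z(5, 5))) = 157 + 106*(79 - 6*8) = 157 + 106*(79 - 1*48) = 157 + 106*(79 - 48) = 157 + 106*31 = 157 + 3286 = 3443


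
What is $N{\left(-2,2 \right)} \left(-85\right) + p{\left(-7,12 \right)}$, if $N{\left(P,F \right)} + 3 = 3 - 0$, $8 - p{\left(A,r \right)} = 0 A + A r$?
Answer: $92$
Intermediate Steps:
$p{\left(A,r \right)} = 8 - A r$ ($p{\left(A,r \right)} = 8 - \left(0 A + A r\right) = 8 - \left(0 + A r\right) = 8 - A r$)
$N{\left(P,F \right)} = 0$ ($N{\left(P,F \right)} = -3 + \left(3 - 0\right) = -3 + \left(3 + 0\right) = -3 + 3 = 0$)
$N{\left(-2,2 \right)} \left(-85\right) + p{\left(-7,12 \right)} = 0 \left(-85\right) - \left(-8 - 84\right) = 0 + \left(8 + 84\right) = 0 + 92 = 92$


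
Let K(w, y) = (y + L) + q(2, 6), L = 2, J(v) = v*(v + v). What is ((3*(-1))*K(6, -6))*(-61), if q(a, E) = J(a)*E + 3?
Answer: 8601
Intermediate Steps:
J(v) = 2*v² (J(v) = v*(2*v) = 2*v²)
q(a, E) = 3 + 2*E*a² (q(a, E) = (2*a²)*E + 3 = 2*E*a² + 3 = 3 + 2*E*a²)
K(w, y) = 53 + y (K(w, y) = (y + 2) + (3 + 2*6*2²) = (2 + y) + (3 + 2*6*4) = (2 + y) + (3 + 48) = (2 + y) + 51 = 53 + y)
((3*(-1))*K(6, -6))*(-61) = ((3*(-1))*(53 - 6))*(-61) = -3*47*(-61) = -141*(-61) = 8601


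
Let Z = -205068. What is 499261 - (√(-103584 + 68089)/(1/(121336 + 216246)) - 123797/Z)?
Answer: 102382330951/205068 - 337582*I*√35495 ≈ 4.9926e+5 - 6.3601e+7*I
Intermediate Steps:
499261 - (√(-103584 + 68089)/(1/(121336 + 216246)) - 123797/Z) = 499261 - (√(-103584 + 68089)/(1/(121336 + 216246)) - 123797/(-205068)) = 499261 - (√(-35495)/(1/337582) - 123797*(-1/205068)) = 499261 - ((I*√35495)/(1/337582) + 123797/205068) = 499261 - ((I*√35495)*337582 + 123797/205068) = 499261 - (337582*I*√35495 + 123797/205068) = 499261 - (123797/205068 + 337582*I*√35495) = 499261 + (-123797/205068 - 337582*I*√35495) = 102382330951/205068 - 337582*I*√35495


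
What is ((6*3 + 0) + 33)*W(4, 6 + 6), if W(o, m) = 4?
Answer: 204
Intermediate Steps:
((6*3 + 0) + 33)*W(4, 6 + 6) = ((6*3 + 0) + 33)*4 = ((18 + 0) + 33)*4 = (18 + 33)*4 = 51*4 = 204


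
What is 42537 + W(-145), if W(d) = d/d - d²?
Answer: 21513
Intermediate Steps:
W(d) = 1 - d²
42537 + W(-145) = 42537 + (1 - 1*(-145)²) = 42537 + (1 - 1*21025) = 42537 + (1 - 21025) = 42537 - 21024 = 21513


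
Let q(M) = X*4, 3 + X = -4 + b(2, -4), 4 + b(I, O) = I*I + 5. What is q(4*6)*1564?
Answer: -12512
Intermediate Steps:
b(I, O) = 1 + I**2 (b(I, O) = -4 + (I*I + 5) = -4 + (I**2 + 5) = -4 + (5 + I**2) = 1 + I**2)
X = -2 (X = -3 + (-4 + (1 + 2**2)) = -3 + (-4 + (1 + 4)) = -3 + (-4 + 5) = -3 + 1 = -2)
q(M) = -8 (q(M) = -2*4 = -8)
q(4*6)*1564 = -8*1564 = -12512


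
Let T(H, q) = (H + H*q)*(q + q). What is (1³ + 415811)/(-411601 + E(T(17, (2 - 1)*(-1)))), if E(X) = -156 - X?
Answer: -415812/411757 ≈ -1.0098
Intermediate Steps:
T(H, q) = 2*q*(H + H*q) (T(H, q) = (H + H*q)*(2*q) = 2*q*(H + H*q))
(1³ + 415811)/(-411601 + E(T(17, (2 - 1)*(-1)))) = (1³ + 415811)/(-411601 + (-156 - 2*17*(2 - 1)*(-1)*(1 + (2 - 1)*(-1)))) = (1 + 415811)/(-411601 + (-156 - 2*17*1*(-1)*(1 + 1*(-1)))) = 415812/(-411601 + (-156 - 2*17*(-1)*(1 - 1))) = 415812/(-411601 + (-156 - 2*17*(-1)*0)) = 415812/(-411601 + (-156 - 1*0)) = 415812/(-411601 + (-156 + 0)) = 415812/(-411601 - 156) = 415812/(-411757) = 415812*(-1/411757) = -415812/411757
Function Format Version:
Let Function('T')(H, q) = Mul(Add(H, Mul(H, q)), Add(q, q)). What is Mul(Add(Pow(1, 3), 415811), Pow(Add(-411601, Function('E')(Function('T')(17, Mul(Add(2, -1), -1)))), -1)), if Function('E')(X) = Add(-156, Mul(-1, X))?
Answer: Rational(-415812, 411757) ≈ -1.0098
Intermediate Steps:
Function('T')(H, q) = Mul(2, q, Add(H, Mul(H, q))) (Function('T')(H, q) = Mul(Add(H, Mul(H, q)), Mul(2, q)) = Mul(2, q, Add(H, Mul(H, q))))
Mul(Add(Pow(1, 3), 415811), Pow(Add(-411601, Function('E')(Function('T')(17, Mul(Add(2, -1), -1)))), -1)) = Mul(Add(Pow(1, 3), 415811), Pow(Add(-411601, Add(-156, Mul(-1, Mul(2, 17, Mul(Add(2, -1), -1), Add(1, Mul(Add(2, -1), -1)))))), -1)) = Mul(Add(1, 415811), Pow(Add(-411601, Add(-156, Mul(-1, Mul(2, 17, Mul(1, -1), Add(1, Mul(1, -1)))))), -1)) = Mul(415812, Pow(Add(-411601, Add(-156, Mul(-1, Mul(2, 17, -1, Add(1, -1))))), -1)) = Mul(415812, Pow(Add(-411601, Add(-156, Mul(-1, Mul(2, 17, -1, 0)))), -1)) = Mul(415812, Pow(Add(-411601, Add(-156, Mul(-1, 0))), -1)) = Mul(415812, Pow(Add(-411601, Add(-156, 0)), -1)) = Mul(415812, Pow(Add(-411601, -156), -1)) = Mul(415812, Pow(-411757, -1)) = Mul(415812, Rational(-1, 411757)) = Rational(-415812, 411757)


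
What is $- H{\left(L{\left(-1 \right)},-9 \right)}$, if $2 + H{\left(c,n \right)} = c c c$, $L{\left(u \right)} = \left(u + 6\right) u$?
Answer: $127$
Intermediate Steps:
$L{\left(u \right)} = u \left(6 + u\right)$ ($L{\left(u \right)} = \left(6 + u\right) u = u \left(6 + u\right)$)
$H{\left(c,n \right)} = -2 + c^{3}$ ($H{\left(c,n \right)} = -2 + c c c = -2 + c^{2} c = -2 + c^{3}$)
$- H{\left(L{\left(-1 \right)},-9 \right)} = - (-2 + \left(- (6 - 1)\right)^{3}) = - (-2 + \left(\left(-1\right) 5\right)^{3}) = - (-2 + \left(-5\right)^{3}) = - (-2 - 125) = \left(-1\right) \left(-127\right) = 127$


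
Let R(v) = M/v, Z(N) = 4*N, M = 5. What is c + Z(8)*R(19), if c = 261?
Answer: 5119/19 ≈ 269.42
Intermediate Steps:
R(v) = 5/v
c + Z(8)*R(19) = 261 + (4*8)*(5/19) = 261 + 32*(5*(1/19)) = 261 + 32*(5/19) = 261 + 160/19 = 5119/19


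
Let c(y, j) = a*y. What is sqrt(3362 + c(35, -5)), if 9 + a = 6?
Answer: sqrt(3257) ≈ 57.070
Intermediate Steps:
a = -3 (a = -9 + 6 = -3)
c(y, j) = -3*y
sqrt(3362 + c(35, -5)) = sqrt(3362 - 3*35) = sqrt(3362 - 105) = sqrt(3257)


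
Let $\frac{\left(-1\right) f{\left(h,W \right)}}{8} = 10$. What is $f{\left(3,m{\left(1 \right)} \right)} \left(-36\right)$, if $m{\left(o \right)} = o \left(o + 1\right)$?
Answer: $2880$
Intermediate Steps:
$m{\left(o \right)} = o \left(1 + o\right)$
$f{\left(h,W \right)} = -80$ ($f{\left(h,W \right)} = \left(-8\right) 10 = -80$)
$f{\left(3,m{\left(1 \right)} \right)} \left(-36\right) = \left(-80\right) \left(-36\right) = 2880$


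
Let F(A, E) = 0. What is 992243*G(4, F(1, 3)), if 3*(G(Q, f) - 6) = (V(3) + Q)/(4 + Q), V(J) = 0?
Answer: 36712991/6 ≈ 6.1188e+6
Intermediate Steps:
G(Q, f) = 6 + Q/(3*(4 + Q)) (G(Q, f) = 6 + ((0 + Q)/(4 + Q))/3 = 6 + (Q/(4 + Q))/3 = 6 + Q/(3*(4 + Q)))
992243*G(4, F(1, 3)) = 992243*((72 + 19*4)/(3*(4 + 4))) = 992243*((⅓)*(72 + 76)/8) = 992243*((⅓)*(⅛)*148) = 992243*(37/6) = 36712991/6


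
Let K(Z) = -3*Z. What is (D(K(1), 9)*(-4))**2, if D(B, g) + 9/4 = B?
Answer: 441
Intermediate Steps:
D(B, g) = -9/4 + B
(D(K(1), 9)*(-4))**2 = ((-9/4 - 3*1)*(-4))**2 = ((-9/4 - 3)*(-4))**2 = (-21/4*(-4))**2 = 21**2 = 441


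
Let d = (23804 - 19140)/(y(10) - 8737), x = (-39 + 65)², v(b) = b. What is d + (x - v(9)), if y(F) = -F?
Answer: 5829585/8747 ≈ 666.47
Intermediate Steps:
x = 676 (x = 26² = 676)
d = -4664/8747 (d = (23804 - 19140)/(-1*10 - 8737) = 4664/(-10 - 8737) = 4664/(-8747) = 4664*(-1/8747) = -4664/8747 ≈ -0.53321)
d + (x - v(9)) = -4664/8747 + (676 - 1*9) = -4664/8747 + (676 - 9) = -4664/8747 + 667 = 5829585/8747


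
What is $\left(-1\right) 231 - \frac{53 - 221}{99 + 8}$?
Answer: $- \frac{24549}{107} \approx -229.43$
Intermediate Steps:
$\left(-1\right) 231 - \frac{53 - 221}{99 + 8} = -231 - - \frac{168}{107} = -231 + \frac{168}{107} = - \frac{24549}{107}$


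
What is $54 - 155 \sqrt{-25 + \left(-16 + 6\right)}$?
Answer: $54 - 155 i \sqrt{35} \approx 54.0 - 916.99 i$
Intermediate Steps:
$54 - 155 \sqrt{-25 + \left(-16 + 6\right)} = 54 - 155 \sqrt{-25 - 10} = 54 - 155 \sqrt{-35} = 54 - 155 i \sqrt{35}$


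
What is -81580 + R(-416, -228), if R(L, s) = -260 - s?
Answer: -81612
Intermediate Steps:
-81580 + R(-416, -228) = -81580 + (-260 - 1*(-228)) = -81580 + (-260 + 228) = -81580 - 32 = -81612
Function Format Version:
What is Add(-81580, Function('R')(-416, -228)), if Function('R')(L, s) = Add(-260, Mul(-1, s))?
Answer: -81612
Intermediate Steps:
Add(-81580, Function('R')(-416, -228)) = Add(-81580, Add(-260, Mul(-1, -228))) = Add(-81580, Add(-260, 228)) = Add(-81580, -32) = -81612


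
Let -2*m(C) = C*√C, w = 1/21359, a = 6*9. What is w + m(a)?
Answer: 1/21359 - 81*√6 ≈ -198.41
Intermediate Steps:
a = 54
w = 1/21359 ≈ 4.6819e-5
m(C) = -C^(3/2)/2 (m(C) = -C*√C/2 = -C^(3/2)/2)
w + m(a) = 1/21359 - 81*√6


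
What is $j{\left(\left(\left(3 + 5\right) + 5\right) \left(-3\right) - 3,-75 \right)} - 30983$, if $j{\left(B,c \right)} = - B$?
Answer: $-30941$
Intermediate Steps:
$j{\left(\left(\left(3 + 5\right) + 5\right) \left(-3\right) - 3,-75 \right)} - 30983 = - (\left(\left(3 + 5\right) + 5\right) \left(-3\right) - 3) - 30983 = - (\left(8 + 5\right) \left(-3\right) - 3) - 30983 = - (13 \left(-3\right) - 3) - 30983 = - (-39 - 3) - 30983 = \left(-1\right) \left(-42\right) - 30983 = 42 - 30983 = -30941$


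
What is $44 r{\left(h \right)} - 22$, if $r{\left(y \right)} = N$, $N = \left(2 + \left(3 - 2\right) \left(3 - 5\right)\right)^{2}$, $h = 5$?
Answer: $-22$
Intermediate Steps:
$N = 0$ ($N = \left(2 + 1 \left(-2\right)\right)^{2} = \left(2 - 2\right)^{2} = 0^{2} = 0$)
$r{\left(y \right)} = 0$
$44 r{\left(h \right)} - 22 = 44 \cdot 0 - 22 = 0 - 22 = -22$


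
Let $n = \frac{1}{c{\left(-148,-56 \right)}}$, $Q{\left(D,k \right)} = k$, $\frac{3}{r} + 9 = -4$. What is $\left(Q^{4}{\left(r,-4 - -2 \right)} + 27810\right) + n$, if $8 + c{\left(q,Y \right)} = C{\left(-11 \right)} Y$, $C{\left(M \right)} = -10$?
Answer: $\frac{15359953}{552} \approx 27826.0$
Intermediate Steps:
$c{\left(q,Y \right)} = -8 - 10 Y$
$r = - \frac{3}{13}$ ($r = \frac{3}{-9 - 4} = \frac{3}{-13} = 3 \left(- \frac{1}{13}\right) = - \frac{3}{13} \approx -0.23077$)
$n = \frac{1}{552}$ ($n = \frac{1}{-8 - -560} = \frac{1}{-8 + 560} = \frac{1}{552} \approx 0.0018116$)
$\left(Q^{4}{\left(r,-4 - -2 \right)} + 27810\right) + n = \left(\left(-4 - -2\right)^{4} + 27810\right) + \frac{1}{552} = \left(\left(-4 + 2\right)^{4} + 27810\right) + \frac{1}{552} = \left(\left(-2\right)^{4} + 27810\right) + \frac{1}{552} = \left(16 + 27810\right) + \frac{1}{552} = 27826 + \frac{1}{552} = \frac{15359953}{552}$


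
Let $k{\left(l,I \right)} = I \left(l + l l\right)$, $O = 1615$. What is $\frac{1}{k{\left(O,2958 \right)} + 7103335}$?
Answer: $\frac{1}{7727010055} \approx 1.2942 \cdot 10^{-10}$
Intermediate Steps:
$k{\left(l,I \right)} = I \left(l + l^{2}\right)$
$\frac{1}{k{\left(O,2958 \right)} + 7103335} = \frac{1}{2958 \cdot 1615 \left(1 + 1615\right) + 7103335} = \frac{1}{2958 \cdot 1615 \cdot 1616 + 7103335} = \frac{1}{7719906720 + 7103335} = \frac{1}{7727010055}$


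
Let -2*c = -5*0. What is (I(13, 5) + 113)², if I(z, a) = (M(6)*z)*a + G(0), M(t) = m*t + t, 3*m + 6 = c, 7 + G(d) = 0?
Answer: 80656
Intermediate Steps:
c = 0 (c = -(-5)*0/2 = -½*0 = 0)
G(d) = -7 (G(d) = -7 + 0 = -7)
m = -2 (m = -2 + (⅓)*0 = -2 + 0 = -2)
M(t) = -t (M(t) = -2*t + t = -t)
I(z, a) = -7 - 6*a*z (I(z, a) = ((-1*6)*z)*a - 7 = (-6*z)*a - 7 = -6*a*z - 7 = -7 - 6*a*z)
(I(13, 5) + 113)² = ((-7 - 6*5*13) + 113)² = ((-7 - 390) + 113)² = (-397 + 113)² = (-284)² = 80656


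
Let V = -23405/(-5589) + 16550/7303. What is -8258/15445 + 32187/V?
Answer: 4057768404286567/813718790185 ≈ 4986.7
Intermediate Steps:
V = 263424665/40816467 (V = -23405*(-1/5589) + 16550*(1/7303) = 23405/5589 + 16550/7303 = 263424665/40816467 ≈ 6.4539)
-8258/15445 + 32187/V = -8258/15445 + 32187/(263424665/40816467) = -8258*1/15445 + 32187*(40816467/263424665) = -8258/15445 + 1313759623329/263424665 = 4057768404286567/813718790185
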